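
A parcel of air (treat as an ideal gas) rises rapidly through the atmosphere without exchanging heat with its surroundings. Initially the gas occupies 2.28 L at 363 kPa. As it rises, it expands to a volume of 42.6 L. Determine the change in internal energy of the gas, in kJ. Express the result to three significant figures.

ΔU ≈ -1.43 kJ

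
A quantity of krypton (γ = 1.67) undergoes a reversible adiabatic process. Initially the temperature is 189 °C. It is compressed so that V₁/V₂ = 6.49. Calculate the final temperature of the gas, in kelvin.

Adiabatic: T₁V₁^(γ−1) = T₂V₂^(γ−1) ⇒ T₂ = T₁ (V₁/V₂)^(γ−1).
T₁ = 189 °C = 462.1 K.
T₂ = 462.1 × 6.49^(0.67) = 1618 K.

T₂ ≈ 1620 K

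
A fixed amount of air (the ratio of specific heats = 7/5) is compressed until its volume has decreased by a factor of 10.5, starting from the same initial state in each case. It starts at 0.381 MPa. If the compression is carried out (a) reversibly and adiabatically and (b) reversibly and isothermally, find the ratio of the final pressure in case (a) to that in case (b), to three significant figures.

P_adiabatic / P_isothermal ≈ 2.56

Isothermal: P_b = P₁(V₁/V₂) = 0.381×10.5.
Adiabatic: P_a = P₁(V₁/V₂)^γ = 0.381×10.5^(7/5).
P_a/P_b = (V₁/V₂)^(γ−1) = 10.5^(2/5) = 2.561.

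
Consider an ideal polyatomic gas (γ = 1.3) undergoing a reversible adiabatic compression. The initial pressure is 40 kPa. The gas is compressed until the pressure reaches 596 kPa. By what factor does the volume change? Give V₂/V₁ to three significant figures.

From PV^γ = const, V₂/V₁ = (P₁/P₂)^(1/γ).
V₂/V₁ = (40/596)^(0.769) = 0.1252.

V₂/V₁ ≈ 0.125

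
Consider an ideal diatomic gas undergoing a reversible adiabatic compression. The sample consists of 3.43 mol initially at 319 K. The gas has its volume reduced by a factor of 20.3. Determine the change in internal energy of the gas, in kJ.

Adiabatic: T₁V₁^(γ−1) = T₂V₂^(γ−1) ⇒ T₂ = T₁ (V₁/V₂)^(γ−1).
γ = 7/5 for a diatomic ideal gas, so γ−1 = 2/5.
T₂ = 319 × 20.3^(2/5) = 1064 K.
Q = 0, so ΔU = W_on_gas = nCᵥΔT with Cᵥ = R/(γ−1) = 20.79 J/(mol·K).
ΔU = 3.43 × 20.79 × (1064 − 319) = 53090 J.

ΔU ≈ 53.1 kJ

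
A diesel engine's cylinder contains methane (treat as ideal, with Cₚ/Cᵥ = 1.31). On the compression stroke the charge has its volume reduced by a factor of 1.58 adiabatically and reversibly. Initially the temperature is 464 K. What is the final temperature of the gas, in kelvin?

T₂ ≈ 535 K

Adiabatic: T₁V₁^(γ−1) = T₂V₂^(γ−1) ⇒ T₂ = T₁ (V₁/V₂)^(γ−1).
T₂ = 464 × 1.58^(0.31) = 534.7 K.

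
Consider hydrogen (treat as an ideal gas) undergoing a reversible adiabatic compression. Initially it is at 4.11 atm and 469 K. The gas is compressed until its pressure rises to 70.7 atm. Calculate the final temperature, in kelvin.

T₂ ≈ 1060 K

Along an adiabat T P^((1−γ)/γ) is constant, so T₂ = T₁ (P₂/P₁)^((γ−1)/γ).
For a diatomic ideal gas γ = 7/5, so (γ−1)/γ = 2/7.
T₂ = 469 × (70.7/4.11)^(2/7) = 1057 K.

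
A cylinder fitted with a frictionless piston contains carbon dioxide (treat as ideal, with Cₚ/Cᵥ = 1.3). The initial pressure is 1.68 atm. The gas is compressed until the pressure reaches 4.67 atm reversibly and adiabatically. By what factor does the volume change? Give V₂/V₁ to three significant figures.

V₂/V₁ ≈ 0.455

From PV^γ = const, V₂/V₁ = (P₁/P₂)^(1/γ).
V₂/V₁ = (1.68/4.67)^(0.769) = 0.4555.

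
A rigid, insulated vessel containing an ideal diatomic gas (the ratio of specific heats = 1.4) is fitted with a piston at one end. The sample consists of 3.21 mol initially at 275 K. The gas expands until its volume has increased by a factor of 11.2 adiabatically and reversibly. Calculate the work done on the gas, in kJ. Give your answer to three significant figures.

W ≈ -11.4 kJ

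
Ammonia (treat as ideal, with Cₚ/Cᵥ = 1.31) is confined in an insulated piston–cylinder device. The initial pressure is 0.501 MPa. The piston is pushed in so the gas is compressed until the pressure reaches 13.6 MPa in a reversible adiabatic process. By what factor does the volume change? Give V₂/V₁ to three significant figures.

V₂/V₁ ≈ 0.0805

From PV^γ = const, V₂/V₁ = (P₁/P₂)^(1/γ).
V₂/V₁ = (0.501/13.6)^(0.763) = 0.08046.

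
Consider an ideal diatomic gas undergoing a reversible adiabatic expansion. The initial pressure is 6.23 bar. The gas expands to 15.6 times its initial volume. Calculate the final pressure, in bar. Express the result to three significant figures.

P₂ ≈ 0.133 bar

Since PV^γ is constant along a reversible adiabat, P₂ = P₁ (V₁/V₂)^γ.
For a diatomic ideal gas γ = 7/5.
P₂ = 6.23 × (1/15.6)^(7/5) = 0.1331 bar.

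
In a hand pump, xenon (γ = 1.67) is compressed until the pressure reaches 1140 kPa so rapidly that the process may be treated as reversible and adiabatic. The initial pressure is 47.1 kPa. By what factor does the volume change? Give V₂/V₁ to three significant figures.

V₂/V₁ ≈ 0.148

From PV^γ = const, V₂/V₁ = (P₁/P₂)^(1/γ).
V₂/V₁ = (47.1/1140)^(0.599) = 0.1484.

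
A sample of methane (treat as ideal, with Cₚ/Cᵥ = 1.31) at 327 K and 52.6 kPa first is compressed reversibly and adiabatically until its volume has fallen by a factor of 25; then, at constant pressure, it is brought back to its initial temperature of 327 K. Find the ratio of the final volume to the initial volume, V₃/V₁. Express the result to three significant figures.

V₃/V₁ ≈ 0.0147

Adiabatic step: V₂/V₁ = 0.04; T₂ = T₁·25^(0.31) = 887 K.
Isobaric step: V₃/V₂ = T₃/T₂ = 327/887.
V₃/V₁ = (V₂/V₁)(V₃/V₂) = 0.04 × (327/887) = 0.01475.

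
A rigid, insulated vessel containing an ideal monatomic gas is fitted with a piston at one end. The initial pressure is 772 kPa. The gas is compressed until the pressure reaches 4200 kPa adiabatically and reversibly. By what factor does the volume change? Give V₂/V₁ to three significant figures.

V₂/V₁ ≈ 0.362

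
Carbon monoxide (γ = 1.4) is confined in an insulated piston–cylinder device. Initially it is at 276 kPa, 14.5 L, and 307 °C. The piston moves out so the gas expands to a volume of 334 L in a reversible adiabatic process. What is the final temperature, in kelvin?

T₂ ≈ 165 K

Adiabatic: T₁V₁^(γ−1) = T₂V₂^(γ−1) ⇒ T₂ = T₁ (V₁/V₂)^(γ−1).
T₁ = 307 °C = 580.1 K.
T₂ = 580.1 × (14.5/334)^(0.4) = 165.4 K.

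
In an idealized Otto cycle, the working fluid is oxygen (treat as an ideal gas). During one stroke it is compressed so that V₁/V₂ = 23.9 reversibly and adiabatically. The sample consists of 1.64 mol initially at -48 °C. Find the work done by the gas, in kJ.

For a reversible adiabat TV^(γ−1) is constant, so T₂ = T₁ (V₁/V₂)^(γ−1).
γ = 7/5 for a diatomic ideal gas, so γ−1 = 2/5.
T₁ = -48 °C = 225.1 K.
T₂ = 225.1 × 23.9^(2/5) = 801.4 K.
Q = 0, so ΔU = W_on_gas = nCᵥΔT with Cᵥ = R/(γ−1) = 20.79 J/(mol·K).
ΔU = 1.64 × 20.79 × (801.4 − 225.1) = 19640 J.
Work done by the gas = −ΔU = -19640 J.

W ≈ -19.6 kJ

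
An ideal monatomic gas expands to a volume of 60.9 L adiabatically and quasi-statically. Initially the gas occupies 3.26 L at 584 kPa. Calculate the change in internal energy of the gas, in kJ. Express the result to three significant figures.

ΔU ≈ -2.45 kJ

γ = 5/3 for a monatomic ideal gas.
P₂ = P₁(V₁/V₂)^γ = 584×(3.26/60.9)^(5/3) = 4.44 kPa.
For a reversible adiabat, W_by_gas = (P₁V₁ − P₂V₂)/(γ−1).
W_by = (584000×0.00326 − 4440×0.0609) / (2/3) = 2450 J.
Q = 0 ⇒ ΔU = −W_by = -2450 J.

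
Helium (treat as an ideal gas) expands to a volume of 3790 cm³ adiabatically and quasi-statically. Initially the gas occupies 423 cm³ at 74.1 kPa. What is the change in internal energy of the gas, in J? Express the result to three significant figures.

γ = 5/3 for a monatomic ideal gas.
P₂ = P₁(V₁/V₂)^γ = 74.1×(423/3790)^(5/3) = 1.917 kPa.
For a reversible adiabat, W_by_gas = (P₁V₁ − P₂V₂)/(γ−1).
W_by = (74100×0.000423 − 1917×0.00379) / (2/3) = 36.12 J.
Q = 0 ⇒ ΔU = −W_by = -36.12 J.

ΔU ≈ -36.1 J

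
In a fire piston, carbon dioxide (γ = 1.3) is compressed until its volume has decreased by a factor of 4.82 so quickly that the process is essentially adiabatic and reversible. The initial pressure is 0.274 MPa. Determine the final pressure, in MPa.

P₂ ≈ 2.12 MPa

Adiabatic: P₁V₁^γ = P₂V₂^γ ⇒ P₂ = P₁ (V₁/V₂)^γ.
P₂ = 0.274 × 4.82^(1.3) = 2.117 MPa.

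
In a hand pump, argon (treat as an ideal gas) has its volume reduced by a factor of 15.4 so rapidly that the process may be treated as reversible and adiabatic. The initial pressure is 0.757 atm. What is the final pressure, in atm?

P₂ ≈ 72.2 atm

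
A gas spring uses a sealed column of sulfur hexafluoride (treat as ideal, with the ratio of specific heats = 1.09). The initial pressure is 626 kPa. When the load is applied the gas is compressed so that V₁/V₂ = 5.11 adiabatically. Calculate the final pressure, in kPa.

Since PV^γ is constant along a reversible adiabat, P₂ = P₁ (V₁/V₂)^γ.
P₂ = 626 × 5.11^(1.09) = 3705 kPa.

P₂ ≈ 3700 kPa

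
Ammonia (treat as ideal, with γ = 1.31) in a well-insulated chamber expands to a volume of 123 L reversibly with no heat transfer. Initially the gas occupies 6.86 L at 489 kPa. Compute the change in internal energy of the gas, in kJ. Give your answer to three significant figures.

ΔU ≈ -6.40 kJ

P₂ = P₁(V₁/V₂)^γ = 489×(6.86/123)^(1.31) = 11.15 kPa.
For a reversible adiabat, W_by_gas = (P₁V₁ − P₂V₂)/(γ−1).
W_by = (489000×0.00686 − 11150×0.123) / (0.31) = 6399 J.
Q = 0 ⇒ ΔU = −W_by = -6399 J.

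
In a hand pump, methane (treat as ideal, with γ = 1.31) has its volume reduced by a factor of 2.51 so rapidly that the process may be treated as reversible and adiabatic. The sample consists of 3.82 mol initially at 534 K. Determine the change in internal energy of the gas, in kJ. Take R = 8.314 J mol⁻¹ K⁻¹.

ΔU ≈ 18.1 kJ

Adiabatic: T₁V₁^(γ−1) = T₂V₂^(γ−1) ⇒ T₂ = T₁ (V₁/V₂)^(γ−1).
T₂ = 534 × 2.51^(0.31) = 710.3 K.
Q = 0, so ΔU = W_on_gas = nCᵥΔT with Cᵥ = R/(γ−1) = 26.82 J/(mol·K).
ΔU = 3.82 × 26.82 × (710.3 − 534) = 18060 J.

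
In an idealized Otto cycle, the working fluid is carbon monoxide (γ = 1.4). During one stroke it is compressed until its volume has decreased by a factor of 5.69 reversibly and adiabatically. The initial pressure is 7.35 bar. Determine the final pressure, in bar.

Since PV^γ is constant along a reversible adiabat, P₂ = P₁ (V₁/V₂)^γ.
P₂ = 7.35 × 5.69^(1.4) = 83.84 bar.

P₂ ≈ 83.8 bar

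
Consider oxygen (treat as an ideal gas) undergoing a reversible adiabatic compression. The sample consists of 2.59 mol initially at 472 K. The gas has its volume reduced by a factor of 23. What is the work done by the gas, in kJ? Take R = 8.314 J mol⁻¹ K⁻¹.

W ≈ -63.7 kJ

For a reversible adiabat TV^(γ−1) is constant, so T₂ = T₁ (V₁/V₂)^(γ−1).
γ = 7/5 for a diatomic ideal gas, so γ−1 = 2/5.
T₂ = 472 × 23^(2/5) = 1654 K.
Q = 0, so ΔU = W_on_gas = nCᵥΔT with Cᵥ = R/(γ−1) = 20.79 J/(mol·K).
ΔU = 2.59 × 20.79 × (1654 − 472) = 63650 J.
Work done by the gas = −ΔU = -63650 J.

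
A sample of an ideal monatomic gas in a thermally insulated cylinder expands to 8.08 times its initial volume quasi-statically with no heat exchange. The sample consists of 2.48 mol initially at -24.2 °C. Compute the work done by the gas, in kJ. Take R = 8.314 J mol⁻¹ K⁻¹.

W ≈ 5.79 kJ

Adiabatic: T₁V₁^(γ−1) = T₂V₂^(γ−1) ⇒ T₂ = T₁ (V₁/V₂)^(γ−1).
γ = 5/3 for a monatomic ideal gas, so γ−1 = 2/3.
T₁ = -24.2 °C = 248.9 K.
T₂ = 248.9 × (1/8.08)^(2/3) = 61.83 K.
Q = 0, so ΔU = W_on_gas = nCᵥΔT with Cᵥ = R/(γ−1) = 12.47 J/(mol·K).
ΔU = 2.48 × 12.47 × (61.83 − 248.9) = -5787 J.
Work done by the gas = −ΔU = 5787 J.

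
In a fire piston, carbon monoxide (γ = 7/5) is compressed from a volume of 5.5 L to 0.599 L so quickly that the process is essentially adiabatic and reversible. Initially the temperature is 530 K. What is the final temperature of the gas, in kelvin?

Adiabatic: T₁V₁^(γ−1) = T₂V₂^(γ−1) ⇒ T₂ = T₁ (V₁/V₂)^(γ−1).
T₂ = 530 × (5.5/0.599)^(2/5) = 1287 K.

T₂ ≈ 1290 K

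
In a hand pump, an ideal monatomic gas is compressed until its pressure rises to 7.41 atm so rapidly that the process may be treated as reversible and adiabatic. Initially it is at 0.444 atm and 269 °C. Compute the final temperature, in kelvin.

T₂ ≈ 1670 K

Adiabatic: T₂/T₁ = (P₂/P₁)^((γ−1)/γ).
For a monatomic ideal gas γ = 5/3, so (γ−1)/γ = 2/5.
T₁ = 269 °C = 542.1 K.
T₂ = 542.1 × (7.41/0.444)^(2/5) = 1671 K.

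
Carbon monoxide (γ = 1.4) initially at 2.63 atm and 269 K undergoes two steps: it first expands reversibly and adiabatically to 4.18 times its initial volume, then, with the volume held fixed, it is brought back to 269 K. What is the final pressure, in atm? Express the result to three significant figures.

P₃ ≈ 0.629 atm

Adiabatic step (PV^γ = const): P₂ = 2.63×(1/4.18)^(1.4) = 0.3551 atm; T₂ = 269×(1/4.18)^(0.4) = 151.8 K.
Isochoric: P₃ = P₂(T₃/T₂) = 0.3551 × (269/151.8) = 0.6292 atm.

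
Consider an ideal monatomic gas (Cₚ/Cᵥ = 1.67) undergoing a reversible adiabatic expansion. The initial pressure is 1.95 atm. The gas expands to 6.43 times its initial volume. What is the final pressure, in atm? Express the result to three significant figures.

Since PV^γ is constant along a reversible adiabat, P₂ = P₁ (V₁/V₂)^γ.
P₂ = 1.95 × (1/6.43)^(1.67) = 0.08716 atm.

P₂ ≈ 0.0872 atm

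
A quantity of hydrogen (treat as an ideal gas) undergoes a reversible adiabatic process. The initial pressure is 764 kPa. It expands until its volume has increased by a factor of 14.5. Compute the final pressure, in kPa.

P₂ ≈ 18.1 kPa

Adiabatic: P₁V₁^γ = P₂V₂^γ ⇒ P₂ = P₁ (V₁/V₂)^γ.
For a diatomic ideal gas γ = 7/5.
P₂ = 764 × (1/14.5)^(7/5) = 18.08 kPa.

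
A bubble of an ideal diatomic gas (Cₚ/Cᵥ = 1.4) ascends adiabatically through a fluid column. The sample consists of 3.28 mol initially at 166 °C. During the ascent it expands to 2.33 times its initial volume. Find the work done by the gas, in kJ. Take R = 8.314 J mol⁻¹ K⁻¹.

W ≈ 8.59 kJ

For a reversible adiabat TV^(γ−1) is constant, so T₂ = T₁ (V₁/V₂)^(γ−1).
T₁ = 166 °C = 439.1 K.
T₂ = 439.1 × (1/2.33)^(0.4) = 313.1 K.
Q = 0, so ΔU = W_on_gas = nCᵥΔT with Cᵥ = R/(γ−1) = 20.79 J/(mol·K).
ΔU = 3.28 × 20.79 × (313.1 − 439.1) = -8594 J.
Work done by the gas = −ΔU = 8594 J.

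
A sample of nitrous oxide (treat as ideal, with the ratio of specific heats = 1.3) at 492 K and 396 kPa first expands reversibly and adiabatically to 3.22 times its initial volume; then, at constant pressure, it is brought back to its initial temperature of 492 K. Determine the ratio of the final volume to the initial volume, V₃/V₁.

V₃/V₁ ≈ 4.57

Adiabatic step: V₂/V₁ = 3.22; T₂ = T₁·(1/3.22)^(0.3) = 346.4 K.
Isobaric step: V₃/V₂ = T₃/T₂ = 492/346.4.
V₃/V₁ = (V₂/V₁)(V₃/V₂) = 3.22 × (492/346.4) = 4.573.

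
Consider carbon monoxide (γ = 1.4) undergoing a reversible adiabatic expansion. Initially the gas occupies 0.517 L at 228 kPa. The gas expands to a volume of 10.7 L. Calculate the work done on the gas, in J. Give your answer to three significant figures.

W ≈ -207 J

P₂ = P₁(V₁/V₂)^γ = 228×(0.517/10.7)^(1.4) = 3.279 kPa.
For a reversible adiabat, W_by_gas = (P₁V₁ − P₂V₂)/(γ−1).
W_by = (228000×0.000517 − 3279×0.0107) / (0.4) = 207 J.
W_on_gas = −W_by = -207 J.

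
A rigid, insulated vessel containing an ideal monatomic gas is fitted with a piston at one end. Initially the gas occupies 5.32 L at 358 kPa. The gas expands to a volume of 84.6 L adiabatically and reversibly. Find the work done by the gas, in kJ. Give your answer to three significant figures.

W ≈ 2.41 kJ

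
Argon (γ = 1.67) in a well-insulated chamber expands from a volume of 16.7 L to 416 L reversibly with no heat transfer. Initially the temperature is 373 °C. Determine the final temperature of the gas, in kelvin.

T₂ ≈ 74.9 K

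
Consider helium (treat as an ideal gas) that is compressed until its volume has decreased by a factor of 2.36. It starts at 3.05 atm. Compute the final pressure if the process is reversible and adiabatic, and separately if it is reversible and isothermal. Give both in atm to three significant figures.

For a monatomic ideal gas γ = 5/3.
Isothermal: P₂ = P₁(V₁/V₂) = 3.05×2.36 = 7.198 atm.
Adiabatic: P₂ = P₁(V₁/V₂)^γ = 3.05×2.36^(5/3) = 12.76 atm.

adiabatic: 12.8 atm; isothermal: 7.20 atm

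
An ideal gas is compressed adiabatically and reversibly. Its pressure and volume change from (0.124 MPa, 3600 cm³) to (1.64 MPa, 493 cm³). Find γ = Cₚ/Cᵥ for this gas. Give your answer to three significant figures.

PV^γ = const ⇒ γ = ln(P₂/P₁) / ln(V₁/V₂).
γ = ln(1.64/0.124) / ln(3600/493) = 1.299.

γ ≈ 1.30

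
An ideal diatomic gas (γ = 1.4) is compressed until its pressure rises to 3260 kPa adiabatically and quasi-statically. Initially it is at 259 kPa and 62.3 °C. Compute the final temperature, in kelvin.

T₂ ≈ 692 K

Adiabatic: T₂/T₁ = (P₂/P₁)^((γ−1)/γ).
T₁ = 62.3 °C = 335.4 K.
T₂ = 335.4 × (3260/259)^(0.286) = 691.7 K.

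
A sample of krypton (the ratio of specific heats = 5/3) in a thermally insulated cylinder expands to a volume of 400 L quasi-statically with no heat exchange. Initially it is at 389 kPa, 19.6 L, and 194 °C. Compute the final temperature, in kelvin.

Adiabatic: T₁V₁^(γ−1) = T₂V₂^(γ−1) ⇒ T₂ = T₁ (V₁/V₂)^(γ−1).
T₁ = 194 °C = 467.1 K.
T₂ = 467.1 × (19.6/400)^(2/3) = 62.55 K.

T₂ ≈ 62.6 K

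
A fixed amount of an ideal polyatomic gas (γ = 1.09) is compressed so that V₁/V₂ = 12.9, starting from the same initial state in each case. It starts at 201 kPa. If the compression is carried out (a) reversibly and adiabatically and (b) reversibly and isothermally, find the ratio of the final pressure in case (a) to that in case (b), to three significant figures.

P_adiabatic / P_isothermal ≈ 1.26

Isothermal: P_b = P₁(V₁/V₂) = 201×12.9.
Adiabatic: P_a = P₁(V₁/V₂)^γ = 201×12.9^(1.09).
P_a/P_b = (V₁/V₂)^(γ−1) = 12.9^(0.09) = 1.259.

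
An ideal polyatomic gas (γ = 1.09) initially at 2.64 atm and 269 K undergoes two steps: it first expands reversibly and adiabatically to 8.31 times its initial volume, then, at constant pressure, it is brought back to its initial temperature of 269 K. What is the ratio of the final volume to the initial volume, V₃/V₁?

Adiabatic step: V₂/V₁ = 8.31; T₂ = T₁·(1/8.31)^(0.09) = 222.3 K.
Isobaric step: V₃/V₂ = T₃/T₂ = 269/222.3.
V₃/V₁ = (V₂/V₁)(V₃/V₂) = 8.31 × (269/222.3) = 10.05.

V₃/V₁ ≈ 10.1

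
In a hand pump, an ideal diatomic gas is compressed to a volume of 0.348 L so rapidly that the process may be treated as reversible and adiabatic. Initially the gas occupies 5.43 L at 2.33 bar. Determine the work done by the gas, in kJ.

γ = 7/5 for a diatomic ideal gas.
P₂ = P₁(V₁/V₂)^γ = 2.33×(5.43/0.348)^(7/5) = 109.1 bar.
For a reversible adiabat, W_by_gas = (P₁V₁ − P₂V₂)/(γ−1).
W_by = (233000×0.00543 − 1.091×10^7×0.000348) / (2/5) = -6330 J.

W ≈ -6.33 kJ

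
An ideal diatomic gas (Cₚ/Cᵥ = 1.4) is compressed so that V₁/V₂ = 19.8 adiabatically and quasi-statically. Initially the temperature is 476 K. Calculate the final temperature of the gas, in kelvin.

For a reversible adiabat TV^(γ−1) is constant, so T₂ = T₁ (V₁/V₂)^(γ−1).
T₂ = 476 × 19.8^(0.4) = 1571 K.

T₂ ≈ 1570 K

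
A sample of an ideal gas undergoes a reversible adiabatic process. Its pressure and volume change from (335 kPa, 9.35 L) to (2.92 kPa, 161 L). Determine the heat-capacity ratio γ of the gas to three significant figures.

γ ≈ 1.67

PV^γ = const ⇒ γ = ln(P₂/P₁) / ln(V₁/V₂).
γ = ln(2.92/335) / ln(9.35/161) = 1.666.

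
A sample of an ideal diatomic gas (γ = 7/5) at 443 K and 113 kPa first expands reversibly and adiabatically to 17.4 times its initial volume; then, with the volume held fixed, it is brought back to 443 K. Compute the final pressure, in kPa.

P₃ ≈ 6.49 kPa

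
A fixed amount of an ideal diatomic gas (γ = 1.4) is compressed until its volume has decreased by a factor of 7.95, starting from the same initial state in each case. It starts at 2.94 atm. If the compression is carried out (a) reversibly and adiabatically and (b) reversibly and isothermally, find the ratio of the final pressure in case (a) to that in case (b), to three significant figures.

P_adiabatic / P_isothermal ≈ 2.29

Isothermal: P_b = P₁(V₁/V₂) = 2.94×7.95.
Adiabatic: P_a = P₁(V₁/V₂)^γ = 2.94×7.95^(1.4).
P_a/P_b = (V₁/V₂)^(γ−1) = 7.95^(0.4) = 2.292.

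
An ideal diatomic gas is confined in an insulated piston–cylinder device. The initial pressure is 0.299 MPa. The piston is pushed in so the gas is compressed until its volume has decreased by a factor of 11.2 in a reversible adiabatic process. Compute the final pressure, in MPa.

P₂ ≈ 8.80 MPa

Adiabatic: P₁V₁^γ = P₂V₂^γ ⇒ P₂ = P₁ (V₁/V₂)^γ.
For a diatomic ideal gas γ = 7/5.
P₂ = 0.299 × 11.2^(7/5) = 8.802 MPa.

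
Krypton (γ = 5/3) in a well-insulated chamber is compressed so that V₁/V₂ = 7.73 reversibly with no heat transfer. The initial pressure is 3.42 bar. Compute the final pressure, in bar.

Since PV^γ is constant along a reversible adiabat, P₂ = P₁ (V₁/V₂)^γ.
P₂ = 3.42 × 7.73^(5/3) = 103.4 bar.

P₂ ≈ 103 bar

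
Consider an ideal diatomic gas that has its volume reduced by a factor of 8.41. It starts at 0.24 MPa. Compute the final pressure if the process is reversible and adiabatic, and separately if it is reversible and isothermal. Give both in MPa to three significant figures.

adiabatic: 4.73 MPa; isothermal: 2.02 MPa

For a diatomic ideal gas γ = 7/5.
Isothermal: P₂ = P₁(V₁/V₂) = 0.24×8.41 = 2.018 MPa.
Adiabatic: P₂ = P₁(V₁/V₂)^γ = 0.24×8.41^(7/5) = 4.731 MPa.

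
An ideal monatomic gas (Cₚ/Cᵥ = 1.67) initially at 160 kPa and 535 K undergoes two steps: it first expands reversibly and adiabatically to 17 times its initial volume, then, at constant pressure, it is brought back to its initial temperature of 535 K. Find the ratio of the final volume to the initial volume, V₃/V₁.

V₃/V₁ ≈ 113

Adiabatic step: V₂/V₁ = 17; T₂ = T₁·(1/17)^(0.67) = 80.16 K.
Isobaric step: V₃/V₂ = T₃/T₂ = 535/80.16.
V₃/V₁ = (V₂/V₁)(V₃/V₂) = 17 × (535/80.16) = 113.5.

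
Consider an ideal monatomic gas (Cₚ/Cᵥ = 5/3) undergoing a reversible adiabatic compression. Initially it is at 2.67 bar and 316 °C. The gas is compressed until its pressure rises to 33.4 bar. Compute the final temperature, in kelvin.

T₂ ≈ 1620 K

Along an adiabat T P^((1−γ)/γ) is constant, so T₂ = T₁ (P₂/P₁)^((γ−1)/γ).
T₁ = 316 °C = 589.1 K.
T₂ = 589.1 × (33.4/2.67)^(2/5) = 1619 K.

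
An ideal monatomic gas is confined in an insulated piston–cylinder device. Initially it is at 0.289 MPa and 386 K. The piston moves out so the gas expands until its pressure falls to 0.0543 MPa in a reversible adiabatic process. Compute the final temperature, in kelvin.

T₂ ≈ 198 K

Along an adiabat T P^((1−γ)/γ) is constant, so T₂ = T₁ (P₂/P₁)^((γ−1)/γ).
For a monatomic ideal gas γ = 5/3, so (γ−1)/γ = 2/5.
T₂ = 386 × (0.0543/0.289)^(2/5) = 197.8 K.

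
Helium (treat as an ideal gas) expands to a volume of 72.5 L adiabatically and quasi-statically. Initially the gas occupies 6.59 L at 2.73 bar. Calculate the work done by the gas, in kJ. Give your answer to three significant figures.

γ = 5/3 for a monatomic ideal gas.
P₂ = P₁(V₁/V₂)^γ = 2.73×(6.59/72.5)^(5/3) = 0.05017 bar.
For a reversible adiabat, W_by_gas = (P₁V₁ − P₂V₂)/(γ−1).
W_by = (273000×0.00659 − 5017×0.0725) / (2/3) = 2153 J.

W ≈ 2.15 kJ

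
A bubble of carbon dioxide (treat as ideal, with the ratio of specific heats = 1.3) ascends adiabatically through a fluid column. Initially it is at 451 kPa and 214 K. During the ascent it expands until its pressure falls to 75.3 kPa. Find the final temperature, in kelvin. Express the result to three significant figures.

T₂ ≈ 142 K

Adiabatic: T₂/T₁ = (P₂/P₁)^((γ−1)/γ).
T₂ = 214 × (75.3/451)^(0.231) = 141.6 K.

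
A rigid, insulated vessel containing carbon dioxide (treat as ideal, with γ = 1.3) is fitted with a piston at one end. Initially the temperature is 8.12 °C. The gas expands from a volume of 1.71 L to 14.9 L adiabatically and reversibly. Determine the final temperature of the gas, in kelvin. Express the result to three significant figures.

Adiabatic: T₁V₁^(γ−1) = T₂V₂^(γ−1) ⇒ T₂ = T₁ (V₁/V₂)^(γ−1).
T₁ = 8.12 °C = 281.3 K.
T₂ = 281.3 × (1.71/14.9)^(0.3) = 146.9 K.

T₂ ≈ 147 K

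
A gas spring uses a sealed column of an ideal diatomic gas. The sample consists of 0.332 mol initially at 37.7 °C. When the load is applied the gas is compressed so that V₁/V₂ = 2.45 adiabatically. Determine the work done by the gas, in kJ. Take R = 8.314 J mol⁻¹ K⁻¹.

For a reversible adiabat TV^(γ−1) is constant, so T₂ = T₁ (V₁/V₂)^(γ−1).
γ = 7/5 for a diatomic ideal gas, so γ−1 = 2/5.
T₁ = 37.7 °C = 310.8 K.
T₂ = 310.8 × 2.45^(2/5) = 444.9 K.
Q = 0, so ΔU = W_on_gas = nCᵥΔT with Cᵥ = R/(γ−1) = 20.79 J/(mol·K).
ΔU = 0.332 × 20.79 × (444.9 − 310.8) = 924.7 J.
Work done by the gas = −ΔU = -924.7 J.

W ≈ -0.925 kJ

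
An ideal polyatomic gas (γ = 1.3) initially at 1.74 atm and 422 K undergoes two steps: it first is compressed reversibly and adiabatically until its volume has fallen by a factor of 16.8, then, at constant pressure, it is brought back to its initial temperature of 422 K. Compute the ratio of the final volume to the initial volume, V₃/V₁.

V₃/V₁ ≈ 0.0255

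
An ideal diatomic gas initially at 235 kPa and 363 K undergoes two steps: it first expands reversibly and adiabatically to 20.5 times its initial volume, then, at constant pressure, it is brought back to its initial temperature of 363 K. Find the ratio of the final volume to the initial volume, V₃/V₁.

V₃/V₁ ≈ 68.6

For a diatomic ideal gas γ = 7/5.
Adiabatic step: V₂/V₁ = 20.5; T₂ = T₁·(1/20.5)^(2/5) = 108.4 K.
Isobaric step: V₃/V₂ = T₃/T₂ = 363/108.4.
V₃/V₁ = (V₂/V₁)(V₃/V₂) = 20.5 × (363/108.4) = 68.62.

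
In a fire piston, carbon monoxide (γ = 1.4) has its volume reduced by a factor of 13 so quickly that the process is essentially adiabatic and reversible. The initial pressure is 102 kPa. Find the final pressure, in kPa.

P₂ ≈ 3700 kPa

Since PV^γ is constant along a reversible adiabat, P₂ = P₁ (V₁/V₂)^γ.
P₂ = 102 × 13^(1.4) = 3699 kPa.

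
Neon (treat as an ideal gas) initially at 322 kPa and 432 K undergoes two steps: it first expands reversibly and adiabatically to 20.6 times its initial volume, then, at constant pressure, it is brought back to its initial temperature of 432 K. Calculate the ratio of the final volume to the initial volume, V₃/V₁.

V₃/V₁ ≈ 155

For a monatomic ideal gas γ = 5/3.
Adiabatic step: V₂/V₁ = 20.6; T₂ = T₁·(1/20.6)^(2/3) = 57.49 K.
Isobaric step: V₃/V₂ = T₃/T₂ = 432/57.49.
V₃/V₁ = (V₂/V₁)(V₃/V₂) = 20.6 × (432/57.49) = 154.8.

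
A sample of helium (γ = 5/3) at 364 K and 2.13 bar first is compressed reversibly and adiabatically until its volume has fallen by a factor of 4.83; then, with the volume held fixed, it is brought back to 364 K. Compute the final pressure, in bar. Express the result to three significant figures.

Adiabatic step (PV^γ = const): P₂ = 2.13×4.83^(5/3) = 29.4 bar; T₂ = 364×4.83^(2/3) = 1040 K.
Isochoric: P₃ = P₂(T₃/T₂) = 29.4 × (364/1040) = 10.29 bar.

P₃ ≈ 10.3 bar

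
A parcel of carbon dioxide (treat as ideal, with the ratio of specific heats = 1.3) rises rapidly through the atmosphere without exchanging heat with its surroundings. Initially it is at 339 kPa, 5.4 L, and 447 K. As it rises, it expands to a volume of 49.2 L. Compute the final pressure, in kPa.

P₂ ≈ 19.2 kPa

Since PV^γ is constant along a reversible adiabat, P₂ = P₁ (V₁/V₂)^γ.
P₂ = 339 × (5.4/49.2)^(1.3) = 19.18 kPa.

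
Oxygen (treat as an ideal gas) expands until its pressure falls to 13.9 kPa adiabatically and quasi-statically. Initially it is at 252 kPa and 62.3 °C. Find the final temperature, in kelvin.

Along an adiabat T P^((1−γ)/γ) is constant, so T₂ = T₁ (P₂/P₁)^((γ−1)/γ).
For a diatomic ideal gas γ = 7/5, so (γ−1)/γ = 2/7.
T₁ = 62.3 °C = 335.4 K.
T₂ = 335.4 × (13.9/252)^(2/7) = 146.6 K.

T₂ ≈ 147 K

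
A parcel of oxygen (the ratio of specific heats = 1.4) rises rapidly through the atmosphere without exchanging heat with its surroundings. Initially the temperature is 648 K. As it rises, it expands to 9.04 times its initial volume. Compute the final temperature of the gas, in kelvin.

For a reversible adiabat TV^(γ−1) is constant, so T₂ = T₁ (V₁/V₂)^(γ−1).
T₂ = 648 × (1/9.04)^(0.4) = 268.6 K.

T₂ ≈ 269 K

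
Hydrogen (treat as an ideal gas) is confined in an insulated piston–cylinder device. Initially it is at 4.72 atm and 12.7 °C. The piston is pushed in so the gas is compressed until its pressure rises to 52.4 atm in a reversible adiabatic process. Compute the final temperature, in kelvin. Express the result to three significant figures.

T₂ ≈ 569 K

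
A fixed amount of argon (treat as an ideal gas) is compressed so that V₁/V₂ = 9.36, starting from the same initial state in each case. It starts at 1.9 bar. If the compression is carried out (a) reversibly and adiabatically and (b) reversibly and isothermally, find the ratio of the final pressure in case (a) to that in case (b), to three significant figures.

For a monatomic ideal gas γ = 5/3.
Isothermal: P_b = P₁(V₁/V₂) = 1.9×9.36.
Adiabatic: P_a = P₁(V₁/V₂)^γ = 1.9×9.36^(5/3).
P_a/P_b = (V₁/V₂)^(γ−1) = 9.36^(2/3) = 4.441.

P_adiabatic / P_isothermal ≈ 4.44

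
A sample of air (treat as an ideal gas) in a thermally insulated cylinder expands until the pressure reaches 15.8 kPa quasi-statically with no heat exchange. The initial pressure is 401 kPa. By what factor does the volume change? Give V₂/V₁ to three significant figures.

From PV^γ = const, V₂/V₁ = (P₁/P₂)^(1/γ).
For a diatomic ideal gas γ = 7/5.
V₂/V₁ = (401/15.8)^(5/7) = 10.07.

V₂/V₁ ≈ 10.1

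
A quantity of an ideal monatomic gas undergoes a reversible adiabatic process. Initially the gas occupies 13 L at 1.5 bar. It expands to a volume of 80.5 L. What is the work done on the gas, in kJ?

W ≈ -2.06 kJ

γ = 5/3 for a monatomic ideal gas.
P₂ = P₁(V₁/V₂)^γ = 1.5×(13/80.5)^(5/3) = 0.07184 bar.
For a reversible adiabat, W_by_gas = (P₁V₁ − P₂V₂)/(γ−1).
W_by = (150000×0.013 − 7184×0.0805) / (2/3) = 2058 J.
W_on_gas = −W_by = -2058 J.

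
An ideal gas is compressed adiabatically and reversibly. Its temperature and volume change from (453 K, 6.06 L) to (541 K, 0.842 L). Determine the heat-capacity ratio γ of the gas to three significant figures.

TV^(γ−1) = const ⇒ γ − 1 = ln(T₂/T₁) / ln(V₁/V₂).
γ = 1 + ln(541/453) / ln(6.06/0.842) = 1.09.

γ ≈ 1.09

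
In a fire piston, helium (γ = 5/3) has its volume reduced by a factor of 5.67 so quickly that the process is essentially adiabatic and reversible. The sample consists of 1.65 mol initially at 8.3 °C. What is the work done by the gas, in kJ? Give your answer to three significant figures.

For a reversible adiabat TV^(γ−1) is constant, so T₂ = T₁ (V₁/V₂)^(γ−1).
T₁ = 8.3 °C = 281.4 K.
T₂ = 281.4 × 5.67^(2/3) = 894.9 K.
Q = 0, so ΔU = W_on_gas = nCᵥΔT with Cᵥ = R/(γ−1) = 12.47 J/(mol·K).
ΔU = 1.65 × 12.47 × (894.9 − 281.4) = 12620 J.
Work done by the gas = −ΔU = -12620 J.

W ≈ -12.6 kJ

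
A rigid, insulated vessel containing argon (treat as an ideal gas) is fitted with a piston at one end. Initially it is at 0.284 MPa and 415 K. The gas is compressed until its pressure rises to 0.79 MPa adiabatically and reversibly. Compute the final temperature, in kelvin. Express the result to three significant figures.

T₂ ≈ 625 K

Along an adiabat T P^((1−γ)/γ) is constant, so T₂ = T₁ (P₂/P₁)^((γ−1)/γ).
For a monatomic ideal gas γ = 5/3, so (γ−1)/γ = 2/5.
T₂ = 415 × (0.79/0.284)^(2/5) = 624.8 K.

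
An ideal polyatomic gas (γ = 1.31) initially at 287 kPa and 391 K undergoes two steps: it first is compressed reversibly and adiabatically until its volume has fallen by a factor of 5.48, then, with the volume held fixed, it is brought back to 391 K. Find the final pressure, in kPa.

P₃ ≈ 1570 kPa

Adiabatic step (PV^γ = const): P₂ = 287×5.48^(1.31) = 2665 kPa; T₂ = 391×5.48^(0.31) = 662.5 K.
Isochoric: P₃ = P₂(T₃/T₂) = 2665 × (391/662.5) = 1573 kPa.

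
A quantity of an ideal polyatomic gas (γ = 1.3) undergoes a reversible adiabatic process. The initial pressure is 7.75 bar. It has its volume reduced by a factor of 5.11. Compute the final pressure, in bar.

P₂ ≈ 64.6 bar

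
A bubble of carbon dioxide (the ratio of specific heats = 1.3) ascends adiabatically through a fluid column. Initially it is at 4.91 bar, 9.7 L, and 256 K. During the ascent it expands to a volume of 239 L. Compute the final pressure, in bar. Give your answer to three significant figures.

P₂ ≈ 0.0762 bar

Adiabatic: P₁V₁^γ = P₂V₂^γ ⇒ P₂ = P₁ (V₁/V₂)^γ.
P₂ = 4.91 × (9.7/239)^(1.3) = 0.0762 bar.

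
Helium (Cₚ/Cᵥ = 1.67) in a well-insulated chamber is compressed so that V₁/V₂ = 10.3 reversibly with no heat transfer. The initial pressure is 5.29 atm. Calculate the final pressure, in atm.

Since PV^γ is constant along a reversible adiabat, P₂ = P₁ (V₁/V₂)^γ.
P₂ = 5.29 × 10.3^(1.67) = 260 atm.

P₂ ≈ 260 atm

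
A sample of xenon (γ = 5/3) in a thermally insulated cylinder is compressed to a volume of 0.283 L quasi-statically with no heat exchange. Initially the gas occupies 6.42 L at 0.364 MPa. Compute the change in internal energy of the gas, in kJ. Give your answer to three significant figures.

ΔU ≈ 24.6 kJ

P₂ = P₁(V₁/V₂)^γ = 0.364×(6.42/0.283)^(5/3) = 66.17 MPa.
For a reversible adiabat, W_by_gas = (P₁V₁ − P₂V₂)/(γ−1).
W_by = (364000×0.00642 − 6.617×10^7×0.000283) / (2/3) = -24590 J.
Q = 0 ⇒ ΔU = −W_by = 24590 J.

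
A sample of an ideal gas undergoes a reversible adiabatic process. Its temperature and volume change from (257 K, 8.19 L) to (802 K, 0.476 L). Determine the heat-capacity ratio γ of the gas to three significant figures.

γ ≈ 1.40

TV^(γ−1) = const ⇒ γ − 1 = ln(T₂/T₁) / ln(V₁/V₂).
γ = 1 + ln(802/257) / ln(8.19/0.476) = 1.4.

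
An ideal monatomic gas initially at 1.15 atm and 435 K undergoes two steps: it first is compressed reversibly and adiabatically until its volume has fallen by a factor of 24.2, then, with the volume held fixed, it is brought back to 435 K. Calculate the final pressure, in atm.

For a monatomic ideal gas γ = 5/3.
Adiabatic step (PV^γ = const): P₂ = 1.15×24.2^(5/3) = 232.8 atm; T₂ = 435×24.2^(2/3) = 3639 K.
Isochoric: P₃ = P₂(T₃/T₂) = 232.8 × (435/3639) = 27.83 atm.

P₃ ≈ 27.8 atm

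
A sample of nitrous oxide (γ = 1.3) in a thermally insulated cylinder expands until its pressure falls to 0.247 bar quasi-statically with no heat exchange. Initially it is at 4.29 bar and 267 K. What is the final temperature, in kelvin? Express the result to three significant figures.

Adiabatic: T₂/T₁ = (P₂/P₁)^((γ−1)/γ).
T₂ = 267 × (0.247/4.29)^(0.231) = 138.2 K.

T₂ ≈ 138 K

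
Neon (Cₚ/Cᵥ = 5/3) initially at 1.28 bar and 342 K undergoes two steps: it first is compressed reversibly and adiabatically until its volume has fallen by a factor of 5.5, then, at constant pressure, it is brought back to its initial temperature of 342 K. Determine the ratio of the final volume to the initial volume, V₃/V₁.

V₃/V₁ ≈ 0.0584

Adiabatic step: V₂/V₁ = 0.1818; T₂ = T₁·5.5^(2/3) = 1066 K.
Isobaric step: V₃/V₂ = T₃/T₂ = 342/1066.
V₃/V₁ = (V₂/V₁)(V₃/V₂) = 0.1818 × (342/1066) = 0.05835.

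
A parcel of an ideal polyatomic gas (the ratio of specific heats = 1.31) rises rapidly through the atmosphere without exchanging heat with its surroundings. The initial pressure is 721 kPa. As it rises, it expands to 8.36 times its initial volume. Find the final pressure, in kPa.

P₂ ≈ 44.7 kPa

Adiabatic: P₁V₁^γ = P₂V₂^γ ⇒ P₂ = P₁ (V₁/V₂)^γ.
P₂ = 721 × (1/8.36)^(1.31) = 44.65 kPa.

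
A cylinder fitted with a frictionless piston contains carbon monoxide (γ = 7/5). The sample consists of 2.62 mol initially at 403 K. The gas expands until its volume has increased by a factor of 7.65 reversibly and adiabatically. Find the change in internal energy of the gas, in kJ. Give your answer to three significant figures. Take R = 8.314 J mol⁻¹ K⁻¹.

ΔU ≈ -12.2 kJ

For a reversible adiabat TV^(γ−1) is constant, so T₂ = T₁ (V₁/V₂)^(γ−1).
T₂ = 403 × (1/7.65)^(2/5) = 178.6 K.
Q = 0, so ΔU = W_on_gas = nCᵥΔT with Cᵥ = R/(γ−1) = 20.79 J/(mol·K).
ΔU = 2.62 × 20.79 × (178.6 − 403) = -12220 J.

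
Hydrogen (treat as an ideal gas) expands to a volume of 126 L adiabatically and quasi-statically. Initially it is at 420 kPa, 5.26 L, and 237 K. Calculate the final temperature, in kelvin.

T₂ ≈ 66.5 K

For a reversible adiabat TV^(γ−1) is constant, so T₂ = T₁ (V₁/V₂)^(γ−1).
γ = 7/5 for a diatomic ideal gas.
T₂ = 237 × (5.26/126)^(2/5) = 66.53 K.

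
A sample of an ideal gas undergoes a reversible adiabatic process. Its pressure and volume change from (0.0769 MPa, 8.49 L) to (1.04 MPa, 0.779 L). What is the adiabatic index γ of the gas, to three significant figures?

PV^γ = const ⇒ γ = ln(P₂/P₁) / ln(V₁/V₂).
γ = ln(1.04/0.0769) / ln(8.49/0.779) = 1.09.

γ ≈ 1.09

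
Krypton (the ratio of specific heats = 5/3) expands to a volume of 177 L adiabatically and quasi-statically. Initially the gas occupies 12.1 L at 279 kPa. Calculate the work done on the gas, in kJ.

W ≈ -4.22 kJ

P₂ = P₁(V₁/V₂)^γ = 279×(12.1/177)^(5/3) = 3.189 kPa.
For a reversible adiabat, W_by_gas = (P₁V₁ − P₂V₂)/(γ−1).
W_by = (279000×0.0121 − 3189×0.177) / (2/3) = 4217 J.
W_on_gas = −W_by = -4217 J.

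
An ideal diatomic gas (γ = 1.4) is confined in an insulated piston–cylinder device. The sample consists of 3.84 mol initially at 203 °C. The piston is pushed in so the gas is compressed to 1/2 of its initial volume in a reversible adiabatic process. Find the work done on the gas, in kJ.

W ≈ 12.1 kJ

For a reversible adiabat TV^(γ−1) is constant, so T₂ = T₁ (V₁/V₂)^(γ−1).
T₁ = 203 °C = 476.1 K.
T₂ = 476.1 × 2^(0.4) = 628.3 K.
Q = 0, so ΔU = W_on_gas = nCᵥΔT with Cᵥ = R/(γ−1) = 20.79 J/(mol·K).
ΔU = 3.84 × 20.79 × (628.3 − 476.1) = 12140 J.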